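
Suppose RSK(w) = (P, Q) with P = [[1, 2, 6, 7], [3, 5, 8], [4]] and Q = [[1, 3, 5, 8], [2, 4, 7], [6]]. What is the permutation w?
Reverse the RSK construction: for i from n down to 1, find the cell of Q containing i, remove the entry at that cell from P, and reverse-bump it up through P; the value ejected from row 1 is w(i).

Step i=8: Q has 8 at row 1, column 4; remove that cell from P, ejecting 7. So w(8) = 7. P is now [[1, 2, 6], [3, 5, 8], [4]].
Step i=7: Q has 7 at row 2, column 3; remove 8 from row 2 of P and reverse-bump: 8 enters row 1 and ejects 6. So w(7) = 6. P is now [[1, 2, 8], [3, 5], [4]].
Step i=6: Q has 6 at row 3, column 1; remove 4 from row 3 of P and reverse-bump: 4 enters row 2 and ejects 3; 3 enters row 1 and ejects 2. So w(6) = 2. P is now [[1, 3, 8], [4, 5]].
Step i=5: Q has 5 at row 1, column 3; remove that cell from P, ejecting 8. So w(5) = 8. P is now [[1, 3], [4, 5]].
Step i=4: Q has 4 at row 2, column 2; remove 5 from row 2 of P and reverse-bump: 5 enters row 1 and ejects 3. So w(4) = 3. P is now [[1, 5], [4]].
Step i=3: Q has 3 at row 1, column 2; remove that cell from P, ejecting 5. So w(3) = 5. P is now [[1], [4]].
Step i=2: Q has 2 at row 2, column 1; remove 4 from row 2 of P and reverse-bump: 4 enters row 1 and ejects 1. So w(2) = 1. P is now [[4]].
Step i=1: Q has 1 at row 1, column 1; remove that cell from P, ejecting 4. So w(1) = 4. P is now [].

So w = 4 1 5 3 8 2 6 7.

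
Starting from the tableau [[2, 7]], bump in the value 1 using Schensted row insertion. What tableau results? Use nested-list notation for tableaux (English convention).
[[1, 7], [2]]

In row 1, 1 replaces 2 (the leftmost entry greater than 1); 2 is bumped to row 2. 2 starts a new row 2. The new tableau is [[1, 7], [2]].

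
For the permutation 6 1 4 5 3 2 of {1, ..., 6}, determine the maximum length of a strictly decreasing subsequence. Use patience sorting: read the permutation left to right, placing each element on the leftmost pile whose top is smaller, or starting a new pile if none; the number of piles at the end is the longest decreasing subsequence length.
6: new pile. tops = [6]
1: new pile. tops = [6, 1]
4: onto pile 2 (replacing 1). tops = [6, 4]
5: onto pile 2 (replacing 4). tops = [6, 5]
3: new pile. tops = [6, 5, 3]
2: new pile. tops = [6, 5, 3, 2]

4 piles, so the longest decreasing subsequence has length 4.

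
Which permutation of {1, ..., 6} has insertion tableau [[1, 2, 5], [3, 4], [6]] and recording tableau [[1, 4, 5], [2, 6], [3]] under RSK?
6 3 1 4 5 2

Reverse RSK: for i = n, n-1, ..., 1, locate i in Q, remove the corresponding corner cell from P, and reverse-bump its entry up through P; the value ejected from row 1 is w(i).

So w = 6 3 1 4 5 2.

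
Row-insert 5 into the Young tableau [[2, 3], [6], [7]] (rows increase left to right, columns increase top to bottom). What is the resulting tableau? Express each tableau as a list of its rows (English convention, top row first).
5 is larger than every entry of row 1, so it is appended to row 1. The new tableau is [[2, 3, 5], [6], [7]].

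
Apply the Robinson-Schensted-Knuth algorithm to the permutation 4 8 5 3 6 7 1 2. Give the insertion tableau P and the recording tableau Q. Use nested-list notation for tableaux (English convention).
Insert each entry of the permutation into P by Schensted row insertion, recording in Q the position of each new cell.

Insert 4: appended to row 1. P = [[4]].
Insert 8: appended to row 1. P = [[4, 8]].
Insert 5: 5 bumps 8 from row 1; 8 starts row 2. P = [[4, 5], [8]].
Insert 3: 3 bumps 4 from row 1; 4 bumps 8 from row 2; 8 starts row 3. P = [[3, 5], [4], [8]].
Insert 6: appended to row 1. P = [[3, 5, 6], [4], [8]].
Insert 7: appended to row 1. P = [[3, 5, 6, 7], [4], [8]].
Insert 1: 1 bumps 3 from row 1; 3 bumps 4 from row 2; 4 bumps 8 from row 3; 8 starts row 4. P = [[1, 5, 6, 7], [3], [4], [8]].
Insert 2: 2 bumps 5 from row 1; 5 appends to row 2. P = [[1, 2, 6, 7], [3, 5], [4], [8]].

So P = [[1, 2, 6, 7], [3, 5], [4], [8]], Q = [[1, 2, 5, 6], [3, 8], [4], [7]].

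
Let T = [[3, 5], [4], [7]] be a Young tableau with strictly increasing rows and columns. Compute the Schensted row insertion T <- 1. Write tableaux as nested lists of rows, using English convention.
[[1, 5], [3], [4], [7]]

In row 1, 1 replaces 3 (the leftmost entry greater than 1); 3 is bumped to row 2. In row 2, 3 replaces 4 (the leftmost entry greater than 3); 4 is bumped to row 3. In row 3, 4 replaces 7 (the leftmost entry greater than 4); 7 is bumped to row 4. 7 starts a new row 4. The new tableau is [[1, 5], [3], [4], [7]].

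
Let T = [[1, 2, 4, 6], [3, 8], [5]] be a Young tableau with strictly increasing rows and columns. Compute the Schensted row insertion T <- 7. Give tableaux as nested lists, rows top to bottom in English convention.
[[1, 2, 4, 6, 7], [3, 8], [5]]

7 is larger than every entry of row 1, so it is appended to row 1. The new tableau is [[1, 2, 4, 6, 7], [3, 8], [5]].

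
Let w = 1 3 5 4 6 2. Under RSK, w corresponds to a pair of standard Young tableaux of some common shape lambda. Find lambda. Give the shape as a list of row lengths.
Row-insert each entry into an empty tableau.

After inserting 1: P = [[1]].
After inserting 3: P = [[1, 3]].
After inserting 5: P = [[1, 3, 5]].
After inserting 4: P = [[1, 3, 4], [5]].
After inserting 6: P = [[1, 3, 4, 6], [5]].
After inserting 2: P = [[1, 2, 4, 6], [3], [5]].

The final insertion tableau P = [[1, 2, 4, 6], [3], [5]] has shape [4, 1, 1].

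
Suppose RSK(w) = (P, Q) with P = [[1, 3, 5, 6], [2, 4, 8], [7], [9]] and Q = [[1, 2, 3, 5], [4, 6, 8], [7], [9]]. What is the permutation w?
2 4 7 1 9 8 5 6 3

Reverse RSK: for i = n, n-1, ..., 1, locate i in Q, remove the corresponding corner cell from P, and reverse-bump its entry up through P; the value ejected from row 1 is w(i).

So w = 2 4 7 1 9 8 5 6 3.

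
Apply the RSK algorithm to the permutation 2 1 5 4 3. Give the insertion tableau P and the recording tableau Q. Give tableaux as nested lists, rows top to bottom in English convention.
Insert each entry of the permutation into P by Schensted row insertion, recording in Q the position of each new cell.

Insert 2: appended to row 1. P = [[2]].
Insert 1: 1 bumps 2 from row 1; 2 starts row 2. P = [[1], [2]].
Insert 5: appended to row 1. P = [[1, 5], [2]].
Insert 4: 4 bumps 5 from row 1; 5 appends to row 2. P = [[1, 4], [2, 5]].
Insert 3: 3 bumps 4 from row 1; 4 bumps 5 from row 2; 5 starts row 3. P = [[1, 3], [2, 4], [5]].

So P = [[1, 3], [2, 4], [5]], Q = [[1, 3], [2, 4], [5]].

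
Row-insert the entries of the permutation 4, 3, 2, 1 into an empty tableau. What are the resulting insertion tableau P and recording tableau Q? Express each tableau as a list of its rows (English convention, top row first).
P = [[1], [2], [3], [4]], Q = [[1], [2], [3], [4]]

Insert each entry of the permutation into P by Schensted row insertion, recording in Q the position of each new cell.

Insert 4: appended to row 1. P = [[4]].
Insert 3: 3 bumps 4 from row 1; 4 starts row 2. P = [[3], [4]].
Insert 2: 2 bumps 3 from row 1; 3 bumps 4 from row 2; 4 starts row 3. P = [[2], [3], [4]].
Insert 1: 1 bumps 2 from row 1; 2 bumps 3 from row 2; 3 bumps 4 from row 3; 4 starts row 4. P = [[1], [2], [3], [4]].

So P = [[1], [2], [3], [4]], Q = [[1], [2], [3], [4]].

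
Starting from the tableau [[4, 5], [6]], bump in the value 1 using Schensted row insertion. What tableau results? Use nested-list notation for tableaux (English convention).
In row 1, 1 replaces 4 (the leftmost entry greater than 1); 4 is bumped to row 2. In row 2, 4 replaces 6 (the leftmost entry greater than 4); 6 is bumped to row 3. 6 starts a new row 3. The new tableau is [[1, 5], [4], [6]].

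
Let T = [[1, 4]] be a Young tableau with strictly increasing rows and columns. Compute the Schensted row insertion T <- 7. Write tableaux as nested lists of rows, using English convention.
7 is larger than every entry of row 1, so it is appended to row 1. The new tableau is [[1, 4, 7]].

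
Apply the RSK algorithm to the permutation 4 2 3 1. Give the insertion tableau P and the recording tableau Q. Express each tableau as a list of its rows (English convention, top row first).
P = [[1, 3], [2], [4]], Q = [[1, 3], [2], [4]]

Insert each entry of the permutation into P by Schensted row insertion, recording in Q the position of each new cell.

Insert 4: appended to row 1. P = [[4]], Q = [[1]].
Insert 2: 2 bumps 4 from row 1; 4 starts row 2. P = [[2], [4]], Q = [[1], [2]].
Insert 3: appended to row 1. P = [[2, 3], [4]], Q = [[1, 3], [2]].
Insert 1: 1 bumps 2 from row 1; 2 bumps 4 from row 2; 4 starts row 3. P = [[1, 3], [2], [4]], Q = [[1, 3], [2], [4]].

So P = [[1, 3], [2], [4]], Q = [[1, 3], [2], [4]].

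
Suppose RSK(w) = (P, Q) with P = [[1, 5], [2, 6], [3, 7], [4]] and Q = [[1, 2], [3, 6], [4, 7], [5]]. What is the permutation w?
4 7 3 2 1 6 5

Reverse RSK: for i = n, n-1, ..., 1, locate i in Q, remove the corresponding corner cell from P, and reverse-bump its entry up through P; the value ejected from row 1 is w(i).

So w = 4 7 3 2 1 6 5.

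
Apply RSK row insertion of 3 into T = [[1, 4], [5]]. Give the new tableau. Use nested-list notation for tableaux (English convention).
In row 1, 3 replaces 4 (the leftmost entry greater than 3); 4 is bumped to row 2. In row 2, 4 replaces 5 (the leftmost entry greater than 4); 5 is bumped to row 3. 5 starts a new row 3. The new tableau is [[1, 3], [4], [5]].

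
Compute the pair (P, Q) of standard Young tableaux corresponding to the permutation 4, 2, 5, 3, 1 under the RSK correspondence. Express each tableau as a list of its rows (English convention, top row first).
Insert each entry of the permutation into P by Schensted row insertion, recording in Q the position of each new cell.

Insert 4: appended to row 1. P = [[4]].
Insert 2: 2 bumps 4 from row 1; 4 starts row 2. P = [[2], [4]].
Insert 5: appended to row 1. P = [[2, 5], [4]].
Insert 3: 3 bumps 5 from row 1; 5 appends to row 2. P = [[2, 3], [4, 5]].
Insert 1: 1 bumps 2 from row 1; 2 bumps 4 from row 2; 4 starts row 3. P = [[1, 3], [2, 5], [4]].

So P = [[1, 3], [2, 5], [4]], Q = [[1, 3], [2, 4], [5]].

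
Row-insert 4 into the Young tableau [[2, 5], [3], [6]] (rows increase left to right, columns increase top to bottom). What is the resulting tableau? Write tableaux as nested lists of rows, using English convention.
[[2, 4], [3, 5], [6]]

In row 1, 4 replaces 5 (the leftmost entry greater than 4); 5 is bumped to row 2. 5 is appended to row 2. The new tableau is [[2, 4], [3, 5], [6]].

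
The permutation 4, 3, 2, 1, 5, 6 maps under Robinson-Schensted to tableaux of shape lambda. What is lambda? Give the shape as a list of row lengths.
[3, 1, 1, 1]

Row-insert each entry into an empty tableau.

After inserting 4: P = [[4]].
After inserting 3: P = [[3], [4]].
After inserting 2: P = [[2], [3], [4]].
After inserting 1: P = [[1], [2], [3], [4]].
After inserting 5: P = [[1, 5], [2], [3], [4]].
After inserting 6: P = [[1, 5, 6], [2], [3], [4]].

The final insertion tableau P = [[1, 5, 6], [2], [3], [4]] has shape [3, 1, 1, 1].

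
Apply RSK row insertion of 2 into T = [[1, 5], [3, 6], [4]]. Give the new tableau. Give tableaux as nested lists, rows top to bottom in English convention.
[[1, 2], [3, 5], [4, 6]]

In row 1, 2 replaces 5 (the leftmost entry greater than 2); 5 is bumped to row 2. In row 2, 5 replaces 6 (the leftmost entry greater than 5); 6 is bumped to row 3. 6 is appended to row 3. The new tableau is [[1, 2], [3, 5], [4, 6]].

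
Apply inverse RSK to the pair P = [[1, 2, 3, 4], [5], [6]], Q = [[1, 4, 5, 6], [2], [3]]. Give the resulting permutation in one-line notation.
Reverse the RSK construction: for i from n down to 1, find the cell of Q containing i, remove the entry at that cell from P, and reverse-bump it up through P; the value ejected from row 1 is w(i).

Step i=6: Q has 6 at row 1, column 4; remove that cell from P, ejecting 4. So w(6) = 4. P is now [[1, 2, 3], [5], [6]].
Step i=5: Q has 5 at row 1, column 3; remove that cell from P, ejecting 3. So w(5) = 3. P is now [[1, 2], [5], [6]].
Step i=4: Q has 4 at row 1, column 2; remove that cell from P, ejecting 2. So w(4) = 2. P is now [[1], [5], [6]].
Step i=3: Q has 3 at row 3, column 1; remove 6 from row 3 of P and reverse-bump: 6 enters row 2 and ejects 5; 5 enters row 1 and ejects 1. So w(3) = 1. P is now [[5], [6]].
Step i=2: Q has 2 at row 2, column 1; remove 6 from row 2 of P and reverse-bump: 6 enters row 1 and ejects 5. So w(2) = 5. P is now [[6]].
Step i=1: Q has 1 at row 1, column 1; remove that cell from P, ejecting 6. So w(1) = 6. P is now [].

So w = 6 5 1 2 3 4.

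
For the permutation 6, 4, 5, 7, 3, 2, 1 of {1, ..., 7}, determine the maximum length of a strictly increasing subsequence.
3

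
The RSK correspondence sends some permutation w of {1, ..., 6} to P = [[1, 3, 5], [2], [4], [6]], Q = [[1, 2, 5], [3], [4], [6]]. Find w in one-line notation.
2 6 4 3 5 1

Reverse the RSK construction: for i from n down to 1, find the cell of Q containing i, remove the entry at that cell from P, and reverse-bump it up through P; the value ejected from row 1 is w(i).

Step i=6: Q has 6 at row 4, column 1; remove 6 from row 4 of P and reverse-bump: 6 enters row 3 and ejects 4; 4 enters row 2 and ejects 2; 2 enters row 1 and ejects 1. So w(6) = 1. P is now [[2, 3, 5], [4], [6]].
Step i=5: Q has 5 at row 1, column 3; remove that cell from P, ejecting 5. So w(5) = 5. P is now [[2, 3], [4], [6]].
Step i=4: Q has 4 at row 3, column 1; remove 6 from row 3 of P and reverse-bump: 6 enters row 2 and ejects 4; 4 enters row 1 and ejects 3. So w(4) = 3. P is now [[2, 4], [6]].
Step i=3: Q has 3 at row 2, column 1; remove 6 from row 2 of P and reverse-bump: 6 enters row 1 and ejects 4. So w(3) = 4. P is now [[2, 6]].
Step i=2: Q has 2 at row 1, column 2; remove that cell from P, ejecting 6. So w(2) = 6. P is now [[2]].
Step i=1: Q has 1 at row 1, column 1; remove that cell from P, ejecting 2. So w(1) = 2. P is now [].

So w = 2 6 4 3 5 1.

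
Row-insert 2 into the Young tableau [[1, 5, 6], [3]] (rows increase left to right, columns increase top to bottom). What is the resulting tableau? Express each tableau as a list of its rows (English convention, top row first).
[[1, 2, 6], [3, 5]]

In row 1, 2 replaces 5 (the leftmost entry greater than 2); 5 is bumped to row 2. 5 is appended to row 2. The new tableau is [[1, 2, 6], [3, 5]].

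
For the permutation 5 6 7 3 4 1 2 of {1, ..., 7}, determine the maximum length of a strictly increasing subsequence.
3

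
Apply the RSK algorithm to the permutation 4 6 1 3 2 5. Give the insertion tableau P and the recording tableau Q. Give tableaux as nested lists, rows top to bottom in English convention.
P = [[1, 2, 5], [3, 6], [4]], Q = [[1, 2, 6], [3, 4], [5]]

Insert each entry of the permutation into P by Schensted row insertion, recording in Q the position of each new cell.

Insert 4: appended to row 1. P = [[4]], Q = [[1]].
Insert 6: appended to row 1. P = [[4, 6]], Q = [[1, 2]].
Insert 1: 1 bumps 4 from row 1; 4 starts row 2. P = [[1, 6], [4]], Q = [[1, 2], [3]].
Insert 3: 3 bumps 6 from row 1; 6 appends to row 2. P = [[1, 3], [4, 6]], Q = [[1, 2], [3, 4]].
Insert 2: 2 bumps 3 from row 1; 3 bumps 4 from row 2; 4 starts row 3. P = [[1, 2], [3, 6], [4]], Q = [[1, 2], [3, 4], [5]].
Insert 5: appended to row 1. P = [[1, 2, 5], [3, 6], [4]], Q = [[1, 2, 6], [3, 4], [5]].

So P = [[1, 2, 5], [3, 6], [4]], Q = [[1, 2, 6], [3, 4], [5]].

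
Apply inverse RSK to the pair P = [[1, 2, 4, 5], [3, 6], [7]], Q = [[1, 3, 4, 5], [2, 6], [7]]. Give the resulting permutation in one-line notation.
Reverse RSK: for i = n, n-1, ..., 1, locate i in Q, remove the corresponding corner cell from P, and reverse-bump its entry up through P; the value ejected from row 1 is w(i).

So w = 3 1 2 4 7 6 5.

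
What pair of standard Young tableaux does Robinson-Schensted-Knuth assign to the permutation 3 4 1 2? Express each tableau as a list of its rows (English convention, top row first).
Insert each entry of the permutation into P by Schensted row insertion, recording in Q the position of each new cell.

Insert 3: appended to row 1. P = [[3]], Q = [[1]].
Insert 4: appended to row 1. P = [[3, 4]], Q = [[1, 2]].
Insert 1: 1 bumps 3 from row 1; 3 starts row 2. P = [[1, 4], [3]], Q = [[1, 2], [3]].
Insert 2: 2 bumps 4 from row 1; 4 appends to row 2. P = [[1, 2], [3, 4]], Q = [[1, 2], [3, 4]].

So P = [[1, 2], [3, 4]], Q = [[1, 2], [3, 4]].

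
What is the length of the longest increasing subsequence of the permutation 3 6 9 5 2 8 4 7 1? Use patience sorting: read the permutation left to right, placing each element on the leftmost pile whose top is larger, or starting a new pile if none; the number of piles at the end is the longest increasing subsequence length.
3: new pile. tops = [3]
6: new pile. tops = [3, 6]
9: new pile. tops = [3, 6, 9]
5: onto pile 2 (replacing 6). tops = [3, 5, 9]
2: onto pile 1 (replacing 3). tops = [2, 5, 9]
8: onto pile 3 (replacing 9). tops = [2, 5, 8]
4: onto pile 2 (replacing 5). tops = [2, 4, 8]
7: onto pile 3 (replacing 8). tops = [2, 4, 7]
1: onto pile 1 (replacing 2). tops = [1, 4, 7]

3 piles, so the longest increasing subsequence has length 3.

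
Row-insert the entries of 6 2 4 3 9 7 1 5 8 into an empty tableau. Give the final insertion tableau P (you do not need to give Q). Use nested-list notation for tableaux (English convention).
P = [[1, 3, 5, 8], [2, 7], [4, 9], [6]]

Insert 6: appended to row 1. P = [[6]].
Insert 2: 2 bumps 6 from row 1; 6 starts row 2. P = [[2], [6]].
Insert 4: appended to row 1. P = [[2, 4], [6]].
Insert 3: 3 bumps 4 from row 1; 4 bumps 6 from row 2; 6 starts row 3. P = [[2, 3], [4], [6]].
Insert 9: appended to row 1. P = [[2, 3, 9], [4], [6]].
Insert 7: 7 bumps 9 from row 1; 9 appends to row 2. P = [[2, 3, 7], [4, 9], [6]].
Insert 1: 1 bumps 2 from row 1; 2 bumps 4 from row 2; 4 bumps 6 from row 3; 6 starts row 4. P = [[1, 3, 7], [2, 9], [4], [6]].
Insert 5: 5 bumps 7 from row 1; 7 bumps 9 from row 2; 9 appends to row 3. P = [[1, 3, 5], [2, 7], [4, 9], [6]].
Insert 8: appended to row 1. P = [[1, 3, 5, 8], [2, 7], [4, 9], [6]].

So P = [[1, 3, 5, 8], [2, 7], [4, 9], [6]].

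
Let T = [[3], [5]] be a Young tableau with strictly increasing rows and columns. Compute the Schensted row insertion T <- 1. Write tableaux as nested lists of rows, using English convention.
In row 1, 1 replaces 3 (the leftmost entry greater than 1); 3 is bumped to row 2. In row 2, 3 replaces 5 (the leftmost entry greater than 3); 5 is bumped to row 3. 5 starts a new row 3. The new tableau is [[1], [3], [5]].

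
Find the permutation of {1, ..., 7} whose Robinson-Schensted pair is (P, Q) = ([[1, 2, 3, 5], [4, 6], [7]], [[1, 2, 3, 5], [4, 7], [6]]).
1 2 7 4 6 3 5

Reverse the RSK construction: for i from n down to 1, find the cell of Q containing i, remove the entry at that cell from P, and reverse-bump it up through P; the value ejected from row 1 is w(i).

Step i=7: Q has 7 at row 2, column 2; remove 6 from row 2 of P and reverse-bump: 6 enters row 1 and ejects 5. So w(7) = 5. P is now [[1, 2, 3, 6], [4], [7]].
Step i=6: Q has 6 at row 3, column 1; remove 7 from row 3 of P and reverse-bump: 7 enters row 2 and ejects 4; 4 enters row 1 and ejects 3. So w(6) = 3. P is now [[1, 2, 4, 6], [7]].
Step i=5: Q has 5 at row 1, column 4; remove that cell from P, ejecting 6. So w(5) = 6. P is now [[1, 2, 4], [7]].
Step i=4: Q has 4 at row 2, column 1; remove 7 from row 2 of P and reverse-bump: 7 enters row 1 and ejects 4. So w(4) = 4. P is now [[1, 2, 7]].
Step i=3: Q has 3 at row 1, column 3; remove that cell from P, ejecting 7. So w(3) = 7. P is now [[1, 2]].
Step i=2: Q has 2 at row 1, column 2; remove that cell from P, ejecting 2. So w(2) = 2. P is now [[1]].
Step i=1: Q has 1 at row 1, column 1; remove that cell from P, ejecting 1. So w(1) = 1. P is now [].

So w = 1 2 7 4 6 3 5.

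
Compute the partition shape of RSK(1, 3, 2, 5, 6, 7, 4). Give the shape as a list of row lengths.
[5, 2]

Row-insert each entry into an empty tableau.

After inserting 1: P = [[1]].
After inserting 3: P = [[1, 3]].
After inserting 2: P = [[1, 2], [3]].
After inserting 5: P = [[1, 2, 5], [3]].
After inserting 6: P = [[1, 2, 5, 6], [3]].
After inserting 7: P = [[1, 2, 5, 6, 7], [3]].
After inserting 4: P = [[1, 2, 4, 6, 7], [3, 5]].

The final insertion tableau P = [[1, 2, 4, 6, 7], [3, 5]] has shape [5, 2].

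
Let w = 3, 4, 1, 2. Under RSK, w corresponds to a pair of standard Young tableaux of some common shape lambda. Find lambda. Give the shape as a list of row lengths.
[2, 2]

Row-insert each entry into an empty tableau.

After inserting 3: P = [[3]].
After inserting 4: P = [[3, 4]].
After inserting 1: P = [[1, 4], [3]].
After inserting 2: P = [[1, 2], [3, 4]].

The final insertion tableau P = [[1, 2], [3, 4]] has shape [2, 2].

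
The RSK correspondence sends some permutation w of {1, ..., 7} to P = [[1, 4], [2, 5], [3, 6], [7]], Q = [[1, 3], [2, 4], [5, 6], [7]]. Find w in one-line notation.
3 2 7 6 1 5 4

Reverse the RSK construction: for i from n down to 1, find the cell of Q containing i, remove the entry at that cell from P, and reverse-bump it up through P; the value ejected from row 1 is w(i).

Step i=7: Q has 7 at row 4, column 1; remove 7 from row 4 of P and reverse-bump: 7 enters row 3 and ejects 6; 6 enters row 2 and ejects 5; 5 enters row 1 and ejects 4. So w(7) = 4. P is now [[1, 5], [2, 6], [3, 7]].
Step i=6: Q has 6 at row 3, column 2; remove 7 from row 3 of P and reverse-bump: 7 enters row 2 and ejects 6; 6 enters row 1 and ejects 5. So w(6) = 5. P is now [[1, 6], [2, 7], [3]].
Step i=5: Q has 5 at row 3, column 1; remove 3 from row 3 of P and reverse-bump: 3 enters row 2 and ejects 2; 2 enters row 1 and ejects 1. So w(5) = 1. P is now [[2, 6], [3, 7]].
Step i=4: Q has 4 at row 2, column 2; remove 7 from row 2 of P and reverse-bump: 7 enters row 1 and ejects 6. So w(4) = 6. P is now [[2, 7], [3]].
Step i=3: Q has 3 at row 1, column 2; remove that cell from P, ejecting 7. So w(3) = 7. P is now [[2], [3]].
Step i=2: Q has 2 at row 2, column 1; remove 3 from row 2 of P and reverse-bump: 3 enters row 1 and ejects 2. So w(2) = 2. P is now [[3]].
Step i=1: Q has 1 at row 1, column 1; remove that cell from P, ejecting 3. So w(1) = 3. P is now [].

So w = 3 2 7 6 1 5 4.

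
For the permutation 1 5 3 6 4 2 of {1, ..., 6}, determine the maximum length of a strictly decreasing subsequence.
3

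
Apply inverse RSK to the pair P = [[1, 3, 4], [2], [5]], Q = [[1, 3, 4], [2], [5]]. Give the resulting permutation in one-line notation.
5 2 3 4 1

Reverse the RSK construction: for i from n down to 1, find the cell of Q containing i, remove the entry at that cell from P, and reverse-bump it up through P; the value ejected from row 1 is w(i).

Step i=5: Q has 5 at row 3, column 1; remove 5 from row 3 of P and reverse-bump: 5 enters row 2 and ejects 2; 2 enters row 1 and ejects 1. So w(5) = 1. P is now [[2, 3, 4], [5]].
Step i=4: Q has 4 at row 1, column 3; remove that cell from P, ejecting 4. So w(4) = 4. P is now [[2, 3], [5]].
Step i=3: Q has 3 at row 1, column 2; remove that cell from P, ejecting 3. So w(3) = 3. P is now [[2], [5]].
Step i=2: Q has 2 at row 2, column 1; remove 5 from row 2 of P and reverse-bump: 5 enters row 1 and ejects 2. So w(2) = 2. P is now [[5]].
Step i=1: Q has 1 at row 1, column 1; remove that cell from P, ejecting 5. So w(1) = 5. P is now [].

So w = 5 2 3 4 1.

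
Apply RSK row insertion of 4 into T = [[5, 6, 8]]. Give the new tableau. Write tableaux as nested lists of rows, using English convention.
[[4, 6, 8], [5]]

In row 1, 4 replaces 5 (the leftmost entry greater than 4); 5 is bumped to row 2. 5 starts a new row 2. The new tableau is [[4, 6, 8], [5]].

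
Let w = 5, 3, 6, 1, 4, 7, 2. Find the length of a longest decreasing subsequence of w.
3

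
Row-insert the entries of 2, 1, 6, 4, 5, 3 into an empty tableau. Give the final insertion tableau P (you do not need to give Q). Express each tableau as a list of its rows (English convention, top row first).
Insert 2: appended to row 1. P = [[2]].
Insert 1: 1 bumps 2 from row 1; 2 starts row 2. P = [[1], [2]].
Insert 6: appended to row 1. P = [[1, 6], [2]].
Insert 4: 4 bumps 6 from row 1; 6 appends to row 2. P = [[1, 4], [2, 6]].
Insert 5: appended to row 1. P = [[1, 4, 5], [2, 6]].
Insert 3: 3 bumps 4 from row 1; 4 bumps 6 from row 2; 6 starts row 3. P = [[1, 3, 5], [2, 4], [6]].

So P = [[1, 3, 5], [2, 4], [6]].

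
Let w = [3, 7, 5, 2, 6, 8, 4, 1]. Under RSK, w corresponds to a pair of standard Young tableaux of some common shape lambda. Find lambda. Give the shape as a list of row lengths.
[4, 2, 1, 1]

Row-insert each entry into an empty tableau.

After inserting 3: P = [[3]].
After inserting 7: P = [[3, 7]].
After inserting 5: P = [[3, 5], [7]].
After inserting 2: P = [[2, 5], [3], [7]].
After inserting 6: P = [[2, 5, 6], [3], [7]].
After inserting 8: P = [[2, 5, 6, 8], [3], [7]].
After inserting 4: P = [[2, 4, 6, 8], [3, 5], [7]].
After inserting 1: P = [[1, 4, 6, 8], [2, 5], [3], [7]].

The final insertion tableau P = [[1, 4, 6, 8], [2, 5], [3], [7]] has shape [4, 2, 1, 1].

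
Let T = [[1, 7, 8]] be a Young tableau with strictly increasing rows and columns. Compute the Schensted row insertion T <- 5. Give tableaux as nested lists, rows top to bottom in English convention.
[[1, 5, 8], [7]]

In row 1, 5 replaces 7 (the leftmost entry greater than 5); 7 is bumped to row 2. 7 starts a new row 2. The new tableau is [[1, 5, 8], [7]].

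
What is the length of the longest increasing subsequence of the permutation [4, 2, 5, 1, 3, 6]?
3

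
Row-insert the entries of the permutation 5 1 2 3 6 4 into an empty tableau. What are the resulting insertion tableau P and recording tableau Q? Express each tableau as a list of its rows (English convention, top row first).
P = [[1, 2, 3, 4], [5, 6]], Q = [[1, 3, 4, 5], [2, 6]]

Insert each entry of the permutation into P by Schensted row insertion, recording in Q the position of each new cell.

Insert 5: appended to row 1. P = [[5]].
Insert 1: 1 bumps 5 from row 1; 5 starts row 2. P = [[1], [5]].
Insert 2: appended to row 1. P = [[1, 2], [5]].
Insert 3: appended to row 1. P = [[1, 2, 3], [5]].
Insert 6: appended to row 1. P = [[1, 2, 3, 6], [5]].
Insert 4: 4 bumps 6 from row 1; 6 appends to row 2. P = [[1, 2, 3, 4], [5, 6]].

So P = [[1, 2, 3, 4], [5, 6]], Q = [[1, 3, 4, 5], [2, 6]].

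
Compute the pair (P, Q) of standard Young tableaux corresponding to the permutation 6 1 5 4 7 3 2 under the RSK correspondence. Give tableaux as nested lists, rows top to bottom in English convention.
P = [[1, 2, 7], [3], [4], [5], [6]], Q = [[1, 3, 5], [2], [4], [6], [7]]

Insert each entry of the permutation into P by Schensted row insertion, recording in Q the position of each new cell.

Insert 6: appended to row 1. P = [[6]], Q = [[1]].
Insert 1: 1 bumps 6 from row 1; 6 starts row 2. P = [[1], [6]], Q = [[1], [2]].
Insert 5: appended to row 1. P = [[1, 5], [6]], Q = [[1, 3], [2]].
Insert 4: 4 bumps 5 from row 1; 5 bumps 6 from row 2; 6 starts row 3. P = [[1, 4], [5], [6]], Q = [[1, 3], [2], [4]].
Insert 7: appended to row 1. P = [[1, 4, 7], [5], [6]], Q = [[1, 3, 5], [2], [4]].
Insert 3: 3 bumps 4 from row 1; 4 bumps 5 from row 2; 5 bumps 6 from row 3; 6 starts row 4. P = [[1, 3, 7], [4], [5], [6]], Q = [[1, 3, 5], [2], [4], [6]].
Insert 2: 2 bumps 3 from row 1; 3 bumps 4 from row 2; 4 bumps 5 from row 3; 5 bumps 6 from row 4; 6 starts row 5. P = [[1, 2, 7], [3], [4], [5], [6]], Q = [[1, 3, 5], [2], [4], [6], [7]].

So P = [[1, 2, 7], [3], [4], [5], [6]], Q = [[1, 3, 5], [2], [4], [6], [7]].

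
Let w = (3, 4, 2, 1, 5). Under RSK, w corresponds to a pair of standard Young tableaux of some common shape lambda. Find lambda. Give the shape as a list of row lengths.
[3, 1, 1]

RSK row insertion gives P = [[1, 4, 5], [2], [3]], which has shape [3, 1, 1].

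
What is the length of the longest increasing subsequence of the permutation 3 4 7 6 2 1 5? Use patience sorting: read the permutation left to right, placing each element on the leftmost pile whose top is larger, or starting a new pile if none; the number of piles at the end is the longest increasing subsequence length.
3: new pile. tops = [3]
4: new pile. tops = [3, 4]
7: new pile. tops = [3, 4, 7]
6: onto pile 3 (replacing 7). tops = [3, 4, 6]
2: onto pile 1 (replacing 3). tops = [2, 4, 6]
1: onto pile 1 (replacing 2). tops = [1, 4, 6]
5: onto pile 3 (replacing 6). tops = [1, 4, 5]

3 piles, so the longest increasing subsequence has length 3.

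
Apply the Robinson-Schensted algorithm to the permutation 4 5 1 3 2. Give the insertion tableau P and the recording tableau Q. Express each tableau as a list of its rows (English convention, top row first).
P = [[1, 2], [3, 5], [4]], Q = [[1, 2], [3, 4], [5]]

Insert each entry of the permutation into P by Schensted row insertion, recording in Q the position of each new cell.

Insert 4: appended to row 1. P = [[4]].
Insert 5: appended to row 1. P = [[4, 5]].
Insert 1: 1 bumps 4 from row 1; 4 starts row 2. P = [[1, 5], [4]].
Insert 3: 3 bumps 5 from row 1; 5 appends to row 2. P = [[1, 3], [4, 5]].
Insert 2: 2 bumps 3 from row 1; 3 bumps 4 from row 2; 4 starts row 3. P = [[1, 2], [3, 5], [4]].

So P = [[1, 2], [3, 5], [4]], Q = [[1, 2], [3, 4], [5]].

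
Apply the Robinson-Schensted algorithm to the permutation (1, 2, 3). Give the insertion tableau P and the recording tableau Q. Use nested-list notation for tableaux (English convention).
Insert each entry of the permutation into P by Schensted row insertion, recording in Q the position of each new cell.

Insert 1: appended to row 1. P = [[1]], Q = [[1]].
Insert 2: appended to row 1. P = [[1, 2]], Q = [[1, 2]].
Insert 3: appended to row 1. P = [[1, 2, 3]], Q = [[1, 2, 3]].

So P = [[1, 2, 3]], Q = [[1, 2, 3]].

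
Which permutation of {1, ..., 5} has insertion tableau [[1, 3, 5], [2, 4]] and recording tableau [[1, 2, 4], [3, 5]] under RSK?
Reverse the RSK construction: for i from n down to 1, find the cell of Q containing i, remove the entry at that cell from P, and reverse-bump it up through P; the value ejected from row 1 is w(i).

Step i=5: Q has 5 at row 2, column 2; remove 4 from row 2 of P and reverse-bump: 4 enters row 1 and ejects 3. So w(5) = 3. P is now [[1, 4, 5], [2]].
Step i=4: Q has 4 at row 1, column 3; remove that cell from P, ejecting 5. So w(4) = 5. P is now [[1, 4], [2]].
Step i=3: Q has 3 at row 2, column 1; remove 2 from row 2 of P and reverse-bump: 2 enters row 1 and ejects 1. So w(3) = 1. P is now [[2, 4]].
Step i=2: Q has 2 at row 1, column 2; remove that cell from P, ejecting 4. So w(2) = 4. P is now [[2]].
Step i=1: Q has 1 at row 1, column 1; remove that cell from P, ejecting 2. So w(1) = 2. P is now [].

So w = 2 4 1 5 3.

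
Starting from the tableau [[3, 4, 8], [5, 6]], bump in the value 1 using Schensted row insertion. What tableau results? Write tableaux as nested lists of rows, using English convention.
In row 1, 1 replaces 3 (the leftmost entry greater than 1); 3 is bumped to row 2. In row 2, 3 replaces 5 (the leftmost entry greater than 3); 5 is bumped to row 3. 5 starts a new row 3. The new tableau is [[1, 4, 8], [3, 6], [5]].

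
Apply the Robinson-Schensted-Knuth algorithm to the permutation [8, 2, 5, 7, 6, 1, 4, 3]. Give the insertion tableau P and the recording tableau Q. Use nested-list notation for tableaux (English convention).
P = [[1, 3, 6], [2, 4], [5], [7], [8]], Q = [[1, 3, 4], [2, 7], [5], [6], [8]]

Insert each entry of the permutation into P by Schensted row insertion, recording in Q the position of each new cell.

Insert 8: appended to row 1. P = [[8]], Q = [[1]].
Insert 2: 2 bumps 8 from row 1; 8 starts row 2. P = [[2], [8]], Q = [[1], [2]].
Insert 5: appended to row 1. P = [[2, 5], [8]], Q = [[1, 3], [2]].
Insert 7: appended to row 1. P = [[2, 5, 7], [8]], Q = [[1, 3, 4], [2]].
Insert 6: 6 bumps 7 from row 1; 7 bumps 8 from row 2; 8 starts row 3. P = [[2, 5, 6], [7], [8]], Q = [[1, 3, 4], [2], [5]].
Insert 1: 1 bumps 2 from row 1; 2 bumps 7 from row 2; 7 bumps 8 from row 3; 8 starts row 4. P = [[1, 5, 6], [2], [7], [8]], Q = [[1, 3, 4], [2], [5], [6]].
Insert 4: 4 bumps 5 from row 1; 5 appends to row 2. P = [[1, 4, 6], [2, 5], [7], [8]], Q = [[1, 3, 4], [2, 7], [5], [6]].
Insert 3: 3 bumps 4 from row 1; 4 bumps 5 from row 2; 5 bumps 7 from row 3; 7 bumps 8 from row 4; 8 starts row 5. P = [[1, 3, 6], [2, 4], [5], [7], [8]], Q = [[1, 3, 4], [2, 7], [5], [6], [8]].

So P = [[1, 3, 6], [2, 4], [5], [7], [8]], Q = [[1, 3, 4], [2, 7], [5], [6], [8]].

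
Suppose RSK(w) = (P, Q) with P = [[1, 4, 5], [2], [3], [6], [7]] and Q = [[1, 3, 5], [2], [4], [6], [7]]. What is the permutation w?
Reverse the RSK construction: for i from n down to 1, find the cell of Q containing i, remove the entry at that cell from P, and reverse-bump it up through P; the value ejected from row 1 is w(i).

Step i=7: Q has 7 at row 5, column 1; remove 7 from row 5 of P and reverse-bump: 7 enters row 4 and ejects 6; 6 enters row 3 and ejects 3; 3 enters row 2 and ejects 2; 2 enters row 1 and ejects 1. So w(7) = 1. P is now [[2, 4, 5], [3], [6], [7]].
Step i=6: Q has 6 at row 4, column 1; remove 7 from row 4 of P and reverse-bump: 7 enters row 3 and ejects 6; 6 enters row 2 and ejects 3; 3 enters row 1 and ejects 2. So w(6) = 2. P is now [[3, 4, 5], [6], [7]].
Step i=5: Q has 5 at row 1, column 3; remove that cell from P, ejecting 5. So w(5) = 5. P is now [[3, 4], [6], [7]].
Step i=4: Q has 4 at row 3, column 1; remove 7 from row 3 of P and reverse-bump: 7 enters row 2 and ejects 6; 6 enters row 1 and ejects 4. So w(4) = 4. P is now [[3, 6], [7]].
Step i=3: Q has 3 at row 1, column 2; remove that cell from P, ejecting 6. So w(3) = 6. P is now [[3], [7]].
Step i=2: Q has 2 at row 2, column 1; remove 7 from row 2 of P and reverse-bump: 7 enters row 1 and ejects 3. So w(2) = 3. P is now [[7]].
Step i=1: Q has 1 at row 1, column 1; remove that cell from P, ejecting 7. So w(1) = 7. P is now [].

So w = 7 3 6 4 5 2 1.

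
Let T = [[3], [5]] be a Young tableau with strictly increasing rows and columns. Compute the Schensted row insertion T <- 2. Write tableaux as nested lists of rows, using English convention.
In row 1, 2 replaces 3 (the leftmost entry greater than 2); 3 is bumped to row 2. In row 2, 3 replaces 5 (the leftmost entry greater than 3); 5 is bumped to row 3. 5 starts a new row 3. The new tableau is [[2], [3], [5]].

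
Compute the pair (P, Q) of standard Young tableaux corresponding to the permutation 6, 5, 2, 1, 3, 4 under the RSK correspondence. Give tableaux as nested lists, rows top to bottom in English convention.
P = [[1, 3, 4], [2], [5], [6]], Q = [[1, 5, 6], [2], [3], [4]]

Insert each entry of the permutation into P by Schensted row insertion, recording in Q the position of each new cell.

Insert 6: appended to row 1. P = [[6]].
Insert 5: 5 bumps 6 from row 1; 6 starts row 2. P = [[5], [6]].
Insert 2: 2 bumps 5 from row 1; 5 bumps 6 from row 2; 6 starts row 3. P = [[2], [5], [6]].
Insert 1: 1 bumps 2 from row 1; 2 bumps 5 from row 2; 5 bumps 6 from row 3; 6 starts row 4. P = [[1], [2], [5], [6]].
Insert 3: appended to row 1. P = [[1, 3], [2], [5], [6]].
Insert 4: appended to row 1. P = [[1, 3, 4], [2], [5], [6]].

So P = [[1, 3, 4], [2], [5], [6]], Q = [[1, 5, 6], [2], [3], [4]].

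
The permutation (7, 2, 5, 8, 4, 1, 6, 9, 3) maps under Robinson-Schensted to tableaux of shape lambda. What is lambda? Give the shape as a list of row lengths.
[4, 2, 2, 1]

Row-insert each entry into an empty tableau.

After inserting 7: P = [[7]].
After inserting 2: P = [[2], [7]].
After inserting 5: P = [[2, 5], [7]].
After inserting 8: P = [[2, 5, 8], [7]].
After inserting 4: P = [[2, 4, 8], [5], [7]].
After inserting 1: P = [[1, 4, 8], [2], [5], [7]].
After inserting 6: P = [[1, 4, 6], [2, 8], [5], [7]].
After inserting 9: P = [[1, 4, 6, 9], [2, 8], [5], [7]].
After inserting 3: P = [[1, 3, 6, 9], [2, 4], [5, 8], [7]].

The final insertion tableau P = [[1, 3, 6, 9], [2, 4], [5, 8], [7]] has shape [4, 2, 2, 1].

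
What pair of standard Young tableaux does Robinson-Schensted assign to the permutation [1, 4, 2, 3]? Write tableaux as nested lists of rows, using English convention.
Insert each entry of the permutation into P by Schensted row insertion, recording in Q the position of each new cell.

After inserting 1: P = [[1]].
After inserting 4: P = [[1, 4]].
After inserting 2: P = [[1, 2], [4]].
After inserting 3: P = [[1, 2, 3], [4]].

So P = [[1, 2, 3], [4]], Q = [[1, 2, 4], [3]].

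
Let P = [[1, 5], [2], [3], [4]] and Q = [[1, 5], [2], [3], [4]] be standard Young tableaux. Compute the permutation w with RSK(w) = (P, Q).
4 3 2 1 5

Reverse the RSK construction: for i from n down to 1, find the cell of Q containing i, remove the entry at that cell from P, and reverse-bump it up through P; the value ejected from row 1 is w(i).

Step i=5: Q has 5 at row 1, column 2; remove that cell from P, ejecting 5. So w(5) = 5. P is now [[1], [2], [3], [4]].
Step i=4: Q has 4 at row 4, column 1; remove 4 from row 4 of P and reverse-bump: 4 enters row 3 and ejects 3; 3 enters row 2 and ejects 2; 2 enters row 1 and ejects 1. So w(4) = 1. P is now [[2], [3], [4]].
Step i=3: Q has 3 at row 3, column 1; remove 4 from row 3 of P and reverse-bump: 4 enters row 2 and ejects 3; 3 enters row 1 and ejects 2. So w(3) = 2. P is now [[3], [4]].
Step i=2: Q has 2 at row 2, column 1; remove 4 from row 2 of P and reverse-bump: 4 enters row 1 and ejects 3. So w(2) = 3. P is now [[4]].
Step i=1: Q has 1 at row 1, column 1; remove that cell from P, ejecting 4. So w(1) = 4. P is now [].

So w = 4 3 2 1 5.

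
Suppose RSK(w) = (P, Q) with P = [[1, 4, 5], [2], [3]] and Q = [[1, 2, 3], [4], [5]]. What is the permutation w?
3 4 5 2 1

Reverse RSK: for i = n, n-1, ..., 1, locate i in Q, remove the corresponding corner cell from P, and reverse-bump its entry up through P; the value ejected from row 1 is w(i).

So w = 3 4 5 2 1.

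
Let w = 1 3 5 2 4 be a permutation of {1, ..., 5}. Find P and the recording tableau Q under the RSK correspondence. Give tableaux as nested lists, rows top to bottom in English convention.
P = [[1, 2, 4], [3, 5]], Q = [[1, 2, 3], [4, 5]]

Insert each entry of the permutation into P by Schensted row insertion, recording in Q the position of each new cell.

Insert 1: appended to row 1. P = [[1]].
Insert 3: appended to row 1. P = [[1, 3]].
Insert 5: appended to row 1. P = [[1, 3, 5]].
Insert 2: 2 bumps 3 from row 1; 3 starts row 2. P = [[1, 2, 5], [3]].
Insert 4: 4 bumps 5 from row 1; 5 appends to row 2. P = [[1, 2, 4], [3, 5]].

So P = [[1, 2, 4], [3, 5]], Q = [[1, 2, 3], [4, 5]].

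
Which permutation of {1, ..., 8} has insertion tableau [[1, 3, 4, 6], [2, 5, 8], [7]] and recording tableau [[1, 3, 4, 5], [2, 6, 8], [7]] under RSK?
2 1 3 7 8 5 4 6

Reverse the RSK construction: for i from n down to 1, find the cell of Q containing i, remove the entry at that cell from P, and reverse-bump it up through P; the value ejected from row 1 is w(i).

Step i=8: Q has 8 at row 2, column 3; remove 8 from row 2 of P and reverse-bump: 8 enters row 1 and ejects 6. So w(8) = 6. P is now [[1, 3, 4, 8], [2, 5], [7]].
Step i=7: Q has 7 at row 3, column 1; remove 7 from row 3 of P and reverse-bump: 7 enters row 2 and ejects 5; 5 enters row 1 and ejects 4. So w(7) = 4. P is now [[1, 3, 5, 8], [2, 7]].
Step i=6: Q has 6 at row 2, column 2; remove 7 from row 2 of P and reverse-bump: 7 enters row 1 and ejects 5. So w(6) = 5. P is now [[1, 3, 7, 8], [2]].
Step i=5: Q has 5 at row 1, column 4; remove that cell from P, ejecting 8. So w(5) = 8. P is now [[1, 3, 7], [2]].
Step i=4: Q has 4 at row 1, column 3; remove that cell from P, ejecting 7. So w(4) = 7. P is now [[1, 3], [2]].
Step i=3: Q has 3 at row 1, column 2; remove that cell from P, ejecting 3. So w(3) = 3. P is now [[1], [2]].
Step i=2: Q has 2 at row 2, column 1; remove 2 from row 2 of P and reverse-bump: 2 enters row 1 and ejects 1. So w(2) = 1. P is now [[2]].
Step i=1: Q has 1 at row 1, column 1; remove that cell from P, ejecting 2. So w(1) = 2. P is now [].

So w = 2 1 3 7 8 5 4 6.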